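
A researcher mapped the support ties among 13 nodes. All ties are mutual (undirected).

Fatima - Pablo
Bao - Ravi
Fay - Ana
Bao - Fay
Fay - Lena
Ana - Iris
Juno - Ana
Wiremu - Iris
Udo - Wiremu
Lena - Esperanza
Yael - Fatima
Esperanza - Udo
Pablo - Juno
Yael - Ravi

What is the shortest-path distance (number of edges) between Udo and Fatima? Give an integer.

6

One shortest route is Udo – Wiremu – Iris – Ana – Juno – Pablo – Fatima, which uses 6 edges, and at distance 5 from Udo we only reach {Pablo, Ravi}, which does not include Fatima. So d(Udo,Fatima) = 6.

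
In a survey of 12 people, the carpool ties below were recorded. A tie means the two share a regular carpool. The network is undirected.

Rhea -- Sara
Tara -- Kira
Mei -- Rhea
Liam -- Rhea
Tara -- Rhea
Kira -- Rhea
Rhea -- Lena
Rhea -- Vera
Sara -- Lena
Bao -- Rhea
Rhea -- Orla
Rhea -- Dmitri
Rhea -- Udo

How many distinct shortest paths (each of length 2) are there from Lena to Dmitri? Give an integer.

1

The shortest distance is 2, and the only length-2 path is Lena–Rhea–Dmitri. So there is exactly 1 shortest path.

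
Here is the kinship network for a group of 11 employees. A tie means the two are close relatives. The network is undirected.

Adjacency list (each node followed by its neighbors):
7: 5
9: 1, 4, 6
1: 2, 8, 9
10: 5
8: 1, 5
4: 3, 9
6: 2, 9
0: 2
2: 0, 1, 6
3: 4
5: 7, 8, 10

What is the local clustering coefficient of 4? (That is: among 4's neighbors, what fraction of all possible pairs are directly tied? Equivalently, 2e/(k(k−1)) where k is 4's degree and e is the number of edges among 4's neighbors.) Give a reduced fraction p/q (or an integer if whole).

4's neighbors: 3 and 9 (k = 2).
Possible neighbor pairs: C(2,2) = 1. Edges among them: none → e = 0.
Clustering(4) = 0/1.

0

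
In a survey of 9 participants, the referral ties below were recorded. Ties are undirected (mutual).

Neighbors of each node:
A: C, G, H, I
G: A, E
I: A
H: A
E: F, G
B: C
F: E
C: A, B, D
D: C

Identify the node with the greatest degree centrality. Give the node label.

Degrees — A:4, B:1, C:3, D:1, E:2, F:1, G:2, H:1, I:1.
The maximum is 4, attained only by A.

A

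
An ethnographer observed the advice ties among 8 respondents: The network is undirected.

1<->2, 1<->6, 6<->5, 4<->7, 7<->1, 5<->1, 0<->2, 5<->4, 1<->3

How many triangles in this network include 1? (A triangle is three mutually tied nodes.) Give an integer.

1

1's neighbors: 2, 3, 5, 6, and 7.
Neighbor pairs that are themselves tied: 1–5–6. Each forms one triangle with 1, for 1 in total.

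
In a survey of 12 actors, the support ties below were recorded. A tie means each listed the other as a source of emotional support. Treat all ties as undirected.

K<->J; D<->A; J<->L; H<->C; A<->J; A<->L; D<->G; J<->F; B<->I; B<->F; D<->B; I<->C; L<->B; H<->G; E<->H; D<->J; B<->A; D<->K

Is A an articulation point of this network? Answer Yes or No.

Even without A, every remaining node can still reach every other (the residual graph is connected), so A is not a cut vertex.

No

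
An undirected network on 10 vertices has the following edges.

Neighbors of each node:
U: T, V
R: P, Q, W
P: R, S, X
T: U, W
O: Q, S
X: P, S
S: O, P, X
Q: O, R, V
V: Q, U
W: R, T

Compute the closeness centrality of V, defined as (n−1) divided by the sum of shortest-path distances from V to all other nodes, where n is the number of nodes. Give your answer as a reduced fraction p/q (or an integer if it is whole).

3/7

Distances from V: O:2, P:3, Q:1, R:2, S:3, T:2, U:1, W:3, X:4. Sum = 21.
n = 10, so closeness = 9/21 = 3/7.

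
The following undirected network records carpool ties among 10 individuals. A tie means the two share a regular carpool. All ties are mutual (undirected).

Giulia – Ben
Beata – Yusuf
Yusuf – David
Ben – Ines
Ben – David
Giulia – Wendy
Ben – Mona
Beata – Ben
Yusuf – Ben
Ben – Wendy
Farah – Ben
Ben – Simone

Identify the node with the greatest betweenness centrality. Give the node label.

Unnormalized betweenness of each node: Beata:0, Ben:65/2, David:0, Farah:0, Giulia:0, Ines:0, Mona:0, Simone:0, Wendy:0, Yusuf:1/2.
Ben has the largest value, 65/2, making it the main broker — the node through which the most shortest paths run.

Ben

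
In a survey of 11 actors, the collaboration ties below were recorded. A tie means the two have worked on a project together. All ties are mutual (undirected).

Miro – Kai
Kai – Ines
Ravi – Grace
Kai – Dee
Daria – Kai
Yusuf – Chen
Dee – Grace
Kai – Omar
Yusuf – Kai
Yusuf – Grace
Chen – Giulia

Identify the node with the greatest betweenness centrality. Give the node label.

Kai

Unnormalized betweenness of each node: Chen:9, Daria:0, Dee:5, Giulia:0, Grace:21/2, Ines:0, Kai:63/2, Miro:0, Omar:0, Ravi:0, Yusuf:21.
Kai has the largest value, 63/2, making it the main broker — the node through which the most shortest paths run.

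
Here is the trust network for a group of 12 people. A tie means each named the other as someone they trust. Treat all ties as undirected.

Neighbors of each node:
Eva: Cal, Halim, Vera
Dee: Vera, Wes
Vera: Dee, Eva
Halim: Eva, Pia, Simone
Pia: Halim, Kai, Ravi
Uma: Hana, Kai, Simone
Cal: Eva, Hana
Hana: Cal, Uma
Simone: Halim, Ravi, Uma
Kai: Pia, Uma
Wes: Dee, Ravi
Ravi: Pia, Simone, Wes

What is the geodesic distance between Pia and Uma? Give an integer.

2

One shortest route is Pia – Kai – Uma, which uses 2 edges, and Pia and Uma are not directly tied, so nothing shorter exists. So d(Pia,Uma) = 2.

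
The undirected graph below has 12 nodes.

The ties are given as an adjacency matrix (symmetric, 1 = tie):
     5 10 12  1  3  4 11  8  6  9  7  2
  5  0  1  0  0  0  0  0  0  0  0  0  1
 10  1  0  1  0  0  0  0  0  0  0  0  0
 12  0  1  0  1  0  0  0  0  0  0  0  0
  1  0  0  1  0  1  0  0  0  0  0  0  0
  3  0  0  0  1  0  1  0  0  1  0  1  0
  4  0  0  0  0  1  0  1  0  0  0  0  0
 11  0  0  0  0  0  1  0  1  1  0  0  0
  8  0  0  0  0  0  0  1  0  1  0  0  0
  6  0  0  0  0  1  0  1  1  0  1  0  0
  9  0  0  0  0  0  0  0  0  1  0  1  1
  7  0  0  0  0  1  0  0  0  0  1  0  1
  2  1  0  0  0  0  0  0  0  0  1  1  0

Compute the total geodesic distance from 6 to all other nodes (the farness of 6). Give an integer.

Distances from 6: 1:2, 2:2, 3:1, 4:2, 5:3, 7:2, 8:1, 9:1, 10:4, 11:1, 12:3.
Sum = 2 + 2 + 1 + 2 + 3 + 2 + 1 + 1 + 4 + 1 + 3 = 22.

22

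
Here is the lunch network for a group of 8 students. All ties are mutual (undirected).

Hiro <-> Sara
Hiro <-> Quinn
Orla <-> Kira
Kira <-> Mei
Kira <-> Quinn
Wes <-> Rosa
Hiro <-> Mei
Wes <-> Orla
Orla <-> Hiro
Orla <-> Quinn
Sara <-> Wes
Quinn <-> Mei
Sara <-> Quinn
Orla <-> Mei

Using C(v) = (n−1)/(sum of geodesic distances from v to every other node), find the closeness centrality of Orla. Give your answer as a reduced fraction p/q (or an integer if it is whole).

Distances from Orla: Hiro:1, Kira:1, Mei:1, Quinn:1, Rosa:2, Sara:2, Wes:1. Sum = 9.
n = 8, so closeness = 7/9.

7/9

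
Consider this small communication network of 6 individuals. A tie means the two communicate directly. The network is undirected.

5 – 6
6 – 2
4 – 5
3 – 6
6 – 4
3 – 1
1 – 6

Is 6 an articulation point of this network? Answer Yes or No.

Yes

Removing 6 leaves {2} with no path to {4 and 5}, so the network splits into 3 components. 6 is a cut vertex.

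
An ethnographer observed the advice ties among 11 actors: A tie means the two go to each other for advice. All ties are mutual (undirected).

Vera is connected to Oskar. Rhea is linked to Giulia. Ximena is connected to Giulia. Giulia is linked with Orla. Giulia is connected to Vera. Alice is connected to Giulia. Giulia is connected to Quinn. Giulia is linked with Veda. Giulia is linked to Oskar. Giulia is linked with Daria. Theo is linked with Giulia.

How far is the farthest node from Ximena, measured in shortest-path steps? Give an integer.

Distances from Ximena: Alice:2, Daria:2, Giulia:1, Orla:2, Oskar:2, Quinn:2, Rhea:2, Theo:2, Veda:2, Vera:2.
The largest is 2 (to Alice, Orla, Theo, Rhea, Daria, Vera, Quinn, Veda, and Oskar), so the eccentricity of Ximena is 2.

2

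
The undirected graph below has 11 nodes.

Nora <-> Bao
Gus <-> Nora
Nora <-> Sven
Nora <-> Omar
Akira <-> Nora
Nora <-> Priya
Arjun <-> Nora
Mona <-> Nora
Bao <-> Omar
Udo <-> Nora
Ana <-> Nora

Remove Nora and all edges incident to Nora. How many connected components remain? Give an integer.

Without Nora, the remaining ties split the others into: {Priya}; {Akira}; {Mona}; {Ana}; {Sven}; {Gus}; {Bao, Omar}; {Arjun}; {Udo}.
That's 9 separate components.

9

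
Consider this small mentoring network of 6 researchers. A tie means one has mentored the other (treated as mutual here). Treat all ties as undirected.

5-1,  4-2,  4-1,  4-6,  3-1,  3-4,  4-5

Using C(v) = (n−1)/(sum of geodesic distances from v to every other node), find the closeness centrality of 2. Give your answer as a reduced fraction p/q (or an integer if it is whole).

Distances from 2: 1:2, 3:2, 4:1, 5:2, 6:2. Sum = 9.
n = 6, so closeness = 5/9.

5/9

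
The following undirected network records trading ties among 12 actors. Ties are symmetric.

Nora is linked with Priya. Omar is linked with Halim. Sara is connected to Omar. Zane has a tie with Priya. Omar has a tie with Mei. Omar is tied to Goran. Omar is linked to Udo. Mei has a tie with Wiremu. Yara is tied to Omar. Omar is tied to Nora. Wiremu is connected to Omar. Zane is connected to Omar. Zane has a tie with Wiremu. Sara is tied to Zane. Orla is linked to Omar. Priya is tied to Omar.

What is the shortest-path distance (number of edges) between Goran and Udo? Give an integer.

2

One shortest route is Goran – Omar – Udo, which uses 2 edges, and Goran and Udo are not directly tied, so nothing shorter exists. So d(Goran,Udo) = 2.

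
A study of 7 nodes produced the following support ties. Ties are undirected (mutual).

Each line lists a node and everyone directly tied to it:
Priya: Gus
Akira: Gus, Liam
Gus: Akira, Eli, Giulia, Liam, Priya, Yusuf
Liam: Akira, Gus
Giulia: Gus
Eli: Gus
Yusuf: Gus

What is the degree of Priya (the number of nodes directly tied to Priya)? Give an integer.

1

Priya is directly tied to Gus. That is 1 neighbor, so the degree of Priya is 1.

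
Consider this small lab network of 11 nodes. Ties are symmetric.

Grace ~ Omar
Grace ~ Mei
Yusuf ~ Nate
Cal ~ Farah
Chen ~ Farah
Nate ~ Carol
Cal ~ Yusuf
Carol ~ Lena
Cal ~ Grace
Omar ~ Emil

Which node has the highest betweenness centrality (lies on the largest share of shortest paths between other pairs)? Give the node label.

Unnormalized betweenness of each node: Cal:32, Carol:9, Chen:0, Emil:0, Farah:9, Grace:23, Lena:0, Mei:0, Nate:16, Omar:9, Yusuf:21.
Cal has the largest value, 32, making it the main broker — the node through which the most shortest paths run.

Cal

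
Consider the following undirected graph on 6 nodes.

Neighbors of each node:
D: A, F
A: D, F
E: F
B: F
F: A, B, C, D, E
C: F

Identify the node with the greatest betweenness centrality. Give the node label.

Unnormalized betweenness of each node: A:0, B:0, C:0, D:0, E:0, F:9.
F has the largest value, 9, making it the main broker — the node through which the most shortest paths run.

F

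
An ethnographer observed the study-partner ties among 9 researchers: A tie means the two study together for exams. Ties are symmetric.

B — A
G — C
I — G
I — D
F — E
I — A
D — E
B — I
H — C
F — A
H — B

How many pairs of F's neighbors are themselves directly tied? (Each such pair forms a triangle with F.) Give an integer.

F's neighbors are A and E, but none of them are tied to each other, so no triangle contains F.

0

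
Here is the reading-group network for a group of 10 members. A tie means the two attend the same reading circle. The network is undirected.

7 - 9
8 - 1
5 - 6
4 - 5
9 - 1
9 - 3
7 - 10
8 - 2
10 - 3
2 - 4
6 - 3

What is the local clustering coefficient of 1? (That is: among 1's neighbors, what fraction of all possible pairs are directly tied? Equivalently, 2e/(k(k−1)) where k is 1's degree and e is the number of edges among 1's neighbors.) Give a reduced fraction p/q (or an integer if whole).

1's neighbors: 8 and 9 (k = 2).
Possible neighbor pairs: C(2,2) = 1. Edges among them: none → e = 0.
Clustering(1) = 0/1.

0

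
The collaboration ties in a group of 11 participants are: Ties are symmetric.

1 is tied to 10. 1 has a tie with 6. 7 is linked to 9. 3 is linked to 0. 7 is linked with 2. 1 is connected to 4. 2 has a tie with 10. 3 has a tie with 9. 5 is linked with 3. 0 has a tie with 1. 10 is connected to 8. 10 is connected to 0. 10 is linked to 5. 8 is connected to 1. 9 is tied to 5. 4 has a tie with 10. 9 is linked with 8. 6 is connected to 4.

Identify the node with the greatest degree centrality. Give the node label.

10

Degrees — 0:3, 1:5, 2:2, 3:3, 4:3, 5:3, 6:2, 7:2, 8:3, 9:4, 10:6.
The maximum is 6, attained only by 10.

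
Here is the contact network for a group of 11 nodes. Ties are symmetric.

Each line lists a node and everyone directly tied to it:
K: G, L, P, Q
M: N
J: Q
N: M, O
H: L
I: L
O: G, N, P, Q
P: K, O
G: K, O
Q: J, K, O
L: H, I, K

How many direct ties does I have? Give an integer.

1

I is directly tied to L. That is 1 neighbor, so the degree of I is 1.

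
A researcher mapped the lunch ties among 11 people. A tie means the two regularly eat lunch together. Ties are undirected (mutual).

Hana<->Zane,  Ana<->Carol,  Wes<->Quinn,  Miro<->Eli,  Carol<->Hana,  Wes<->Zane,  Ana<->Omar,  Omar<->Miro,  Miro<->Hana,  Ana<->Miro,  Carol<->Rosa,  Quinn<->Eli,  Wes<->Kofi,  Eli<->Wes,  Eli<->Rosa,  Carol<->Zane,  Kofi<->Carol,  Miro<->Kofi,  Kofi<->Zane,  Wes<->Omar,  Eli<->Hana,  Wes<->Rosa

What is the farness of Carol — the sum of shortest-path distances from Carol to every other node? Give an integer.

16

Distances from Carol: Ana:1, Eli:2, Hana:1, Kofi:1, Miro:2, Omar:2, Quinn:3, Rosa:1, Wes:2, Zane:1.
Sum = 1 + 2 + 1 + 1 + 2 + 2 + 3 + 1 + 2 + 1 = 16.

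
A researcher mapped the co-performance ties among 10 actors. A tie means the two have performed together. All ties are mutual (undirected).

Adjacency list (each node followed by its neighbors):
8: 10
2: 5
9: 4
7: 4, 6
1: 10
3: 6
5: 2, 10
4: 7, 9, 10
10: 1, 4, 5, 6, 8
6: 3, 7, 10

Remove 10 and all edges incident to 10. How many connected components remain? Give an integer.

Without 10, the remaining ties split the others into: {3, 4, 6, 7, 9}; {1}; {8}; {2, 5}.
That's 4 separate components.

4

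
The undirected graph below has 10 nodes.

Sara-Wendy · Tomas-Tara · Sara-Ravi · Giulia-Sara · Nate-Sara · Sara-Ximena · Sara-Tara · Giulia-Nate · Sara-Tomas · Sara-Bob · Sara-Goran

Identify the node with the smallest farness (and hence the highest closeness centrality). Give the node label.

Farness (sum of distances to all others) for each node — Bob:17, Giulia:16, Goran:17, Nate:16, Ravi:17, Sara:9, Tara:16, Tomas:16, Wendy:17, Ximena:17.
The smallest farness is 9, for Sara, so Sara has the highest closeness.

Sara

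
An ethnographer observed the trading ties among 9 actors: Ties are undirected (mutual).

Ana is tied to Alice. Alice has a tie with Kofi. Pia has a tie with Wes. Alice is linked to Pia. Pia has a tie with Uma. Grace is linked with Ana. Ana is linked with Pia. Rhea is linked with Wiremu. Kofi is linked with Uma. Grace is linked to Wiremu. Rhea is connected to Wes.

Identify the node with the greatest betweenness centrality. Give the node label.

Pia

Unnormalized betweenness of each node: Alice:9/2, Ana:15/2, Grace:9/2, Kofi:1/2, Pia:23/2, Rhea:5/2, Uma:3/2, Wes:11/2, Wiremu:2.
Pia has the largest value, 23/2, making it the main broker — the node through which the most shortest paths run.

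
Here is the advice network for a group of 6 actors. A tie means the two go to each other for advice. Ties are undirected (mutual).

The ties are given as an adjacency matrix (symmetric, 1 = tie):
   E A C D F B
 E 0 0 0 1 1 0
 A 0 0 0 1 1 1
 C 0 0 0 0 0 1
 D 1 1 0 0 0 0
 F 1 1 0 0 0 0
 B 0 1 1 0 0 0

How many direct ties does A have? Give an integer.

A is directly tied to B, D, and F. That is 3 neighbors, so the degree of A is 3.

3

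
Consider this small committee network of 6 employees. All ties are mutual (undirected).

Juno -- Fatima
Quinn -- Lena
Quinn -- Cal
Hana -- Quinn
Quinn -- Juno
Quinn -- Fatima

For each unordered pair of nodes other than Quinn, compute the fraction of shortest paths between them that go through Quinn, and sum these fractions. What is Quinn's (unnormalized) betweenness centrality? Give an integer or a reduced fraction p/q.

9

Pairs whose geodesics pass through Quinn — Hana–Cal: 1; Hana–Fatima: 1; Hana–Lena: 1; Hana–Juno: 1; Cal–Fatima: 1; Cal–Lena: 1; Cal–Juno: 1; Fatima–Lena: 1; Lena–Juno: 1.
All other pairs contribute 0.
Summing the contributions gives betweenness(Quinn) = 9.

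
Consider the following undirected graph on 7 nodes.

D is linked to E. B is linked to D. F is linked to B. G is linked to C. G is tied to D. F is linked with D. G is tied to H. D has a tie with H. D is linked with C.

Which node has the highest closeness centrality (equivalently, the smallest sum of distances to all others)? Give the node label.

Farness (sum of distances to all others) for each node — B:10, C:10, D:6, E:11, F:10, G:9, H:10.
The smallest farness is 6, for D, so D has the highest closeness.

D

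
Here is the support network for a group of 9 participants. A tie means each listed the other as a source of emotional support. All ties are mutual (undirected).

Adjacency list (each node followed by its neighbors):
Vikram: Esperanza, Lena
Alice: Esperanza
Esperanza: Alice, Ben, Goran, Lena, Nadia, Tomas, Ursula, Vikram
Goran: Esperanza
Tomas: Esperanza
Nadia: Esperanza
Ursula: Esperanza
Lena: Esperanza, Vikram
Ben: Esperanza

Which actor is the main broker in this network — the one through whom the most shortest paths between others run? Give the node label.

Unnormalized betweenness of each node: Alice:0, Ben:0, Esperanza:27, Goran:0, Lena:0, Nadia:0, Tomas:0, Ursula:0, Vikram:0.
Esperanza has the largest value, 27, making it the main broker — the node through which the most shortest paths run.

Esperanza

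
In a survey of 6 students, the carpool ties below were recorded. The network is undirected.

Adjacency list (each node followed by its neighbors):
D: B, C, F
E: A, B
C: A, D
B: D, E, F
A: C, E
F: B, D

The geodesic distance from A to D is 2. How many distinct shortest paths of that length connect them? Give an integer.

1

The shortest distance is 2, and the only length-2 path is A–C–D. So there is exactly 1 shortest path.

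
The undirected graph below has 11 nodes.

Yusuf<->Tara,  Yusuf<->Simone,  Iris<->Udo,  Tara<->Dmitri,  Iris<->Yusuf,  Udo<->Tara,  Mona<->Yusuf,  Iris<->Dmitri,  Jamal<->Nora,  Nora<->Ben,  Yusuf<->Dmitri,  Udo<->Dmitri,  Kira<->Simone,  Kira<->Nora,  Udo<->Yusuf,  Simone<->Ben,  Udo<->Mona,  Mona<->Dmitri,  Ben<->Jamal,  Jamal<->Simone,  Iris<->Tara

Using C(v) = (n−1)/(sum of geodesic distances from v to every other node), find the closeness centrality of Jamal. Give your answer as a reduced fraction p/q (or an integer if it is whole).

5/11

Distances from Jamal: Ben:1, Dmitri:3, Iris:3, Kira:2, Mona:3, Nora:1, Simone:1, Tara:3, Udo:3, Yusuf:2. Sum = 22.
n = 11, so closeness = 10/22 = 5/11.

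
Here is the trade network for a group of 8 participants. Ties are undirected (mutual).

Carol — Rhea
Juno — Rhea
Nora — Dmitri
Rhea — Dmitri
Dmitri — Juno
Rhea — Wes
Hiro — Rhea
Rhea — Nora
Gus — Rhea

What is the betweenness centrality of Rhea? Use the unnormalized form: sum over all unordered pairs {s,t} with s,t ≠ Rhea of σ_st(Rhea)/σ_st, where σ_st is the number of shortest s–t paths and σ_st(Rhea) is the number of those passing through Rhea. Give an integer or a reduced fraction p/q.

37/2

Pairs whose geodesics pass through Rhea — Carol–Dmitri: 1; Carol–Wes: 1; Carol–Hiro: 1; Carol–Gus: 1; Carol–Juno: 1; Carol–Nora: 1; Dmitri–Wes: 1; Dmitri–Hiro: 1; Dmitri–Gus: 1; Wes–Hiro: 1; Wes–Gus: 1; Wes–Juno: 1; Wes–Nora: 1; Hiro–Gus: 1 … (+5 more pairs).
All other pairs contribute 0.
Summing the contributions gives betweenness(Rhea) = 37/2.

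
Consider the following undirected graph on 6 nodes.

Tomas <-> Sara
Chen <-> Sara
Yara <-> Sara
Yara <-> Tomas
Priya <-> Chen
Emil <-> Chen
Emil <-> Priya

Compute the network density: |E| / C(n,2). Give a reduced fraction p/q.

There are 7 edges and 6 nodes, so the maximum possible is C(6,2) = 15.
Density = 7/15.

7/15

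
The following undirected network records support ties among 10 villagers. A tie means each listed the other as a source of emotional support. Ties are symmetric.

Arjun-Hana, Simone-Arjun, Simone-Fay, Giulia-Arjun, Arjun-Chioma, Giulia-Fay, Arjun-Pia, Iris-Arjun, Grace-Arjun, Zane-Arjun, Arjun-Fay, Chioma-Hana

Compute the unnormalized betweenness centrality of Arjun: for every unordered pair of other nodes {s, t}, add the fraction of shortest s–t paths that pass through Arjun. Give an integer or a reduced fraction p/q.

Pairs whose geodesics pass through Arjun — Chioma–Simone: 1; Chioma–Zane: 1; Chioma–Iris: 1; Chioma–Giulia: 1; Chioma–Fay: 1; Chioma–Pia: 1; Chioma–Grace: 1; Simone–Zane: 1; Simone–Iris: 1; Simone–Hana: 1; Simone–Giulia: 1/2; Simone–Pia: 1; Simone–Grace: 1; Zane–Iris: 1 … (+19 more pairs).
All other pairs contribute 0.
Summing the contributions gives betweenness(Arjun) = 65/2.

65/2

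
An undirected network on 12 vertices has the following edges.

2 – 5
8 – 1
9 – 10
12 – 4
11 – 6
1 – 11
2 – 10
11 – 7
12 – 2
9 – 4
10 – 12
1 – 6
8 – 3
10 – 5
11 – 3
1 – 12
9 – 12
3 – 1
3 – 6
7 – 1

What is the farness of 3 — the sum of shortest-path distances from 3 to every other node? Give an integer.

24

Distances from 3: 1:1, 2:3, 4:3, 5:4, 6:1, 7:2, 8:1, 9:3, 10:3, 11:1, 12:2.
Sum = 1 + 3 + 3 + 4 + 1 + 2 + 1 + 3 + 3 + 1 + 2 = 24.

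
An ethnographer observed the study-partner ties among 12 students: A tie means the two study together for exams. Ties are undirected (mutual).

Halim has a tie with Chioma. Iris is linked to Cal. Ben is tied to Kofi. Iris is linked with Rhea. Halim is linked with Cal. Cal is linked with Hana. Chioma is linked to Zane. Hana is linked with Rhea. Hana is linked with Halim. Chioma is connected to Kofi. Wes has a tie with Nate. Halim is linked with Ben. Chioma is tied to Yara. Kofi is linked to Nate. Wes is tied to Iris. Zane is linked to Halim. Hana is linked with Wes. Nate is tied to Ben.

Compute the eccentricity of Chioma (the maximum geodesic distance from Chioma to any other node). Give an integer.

3

Distances from Chioma: Ben:2, Cal:2, Halim:1, Hana:2, Iris:3, Kofi:1, Nate:2, Rhea:3, Wes:3, Yara:1, Zane:1.
The largest is 3 (to Wes, Rhea, and Iris), so the eccentricity of Chioma is 3.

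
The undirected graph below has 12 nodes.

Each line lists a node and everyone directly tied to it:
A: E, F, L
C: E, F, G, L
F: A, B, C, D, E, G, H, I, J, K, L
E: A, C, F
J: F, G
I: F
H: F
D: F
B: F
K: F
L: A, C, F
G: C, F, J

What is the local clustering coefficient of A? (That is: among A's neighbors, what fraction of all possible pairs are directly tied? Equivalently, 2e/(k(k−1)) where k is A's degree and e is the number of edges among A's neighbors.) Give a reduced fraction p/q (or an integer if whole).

A's neighbors: E, F, and L (k = 3).
Possible neighbor pairs: C(3,2) = 3. Edges among them: E–F, F–L → e = 2.
Clustering(A) = 2/3.

2/3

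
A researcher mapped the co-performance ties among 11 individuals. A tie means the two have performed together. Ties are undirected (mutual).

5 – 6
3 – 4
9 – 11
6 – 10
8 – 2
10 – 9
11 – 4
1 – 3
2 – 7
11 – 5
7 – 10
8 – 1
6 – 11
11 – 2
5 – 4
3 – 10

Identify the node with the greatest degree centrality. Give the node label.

11

Degrees — 1:2, 2:3, 3:3, 4:3, 5:3, 6:3, 7:2, 8:2, 9:2, 10:4, 11:5.
The maximum is 5, attained only by 11.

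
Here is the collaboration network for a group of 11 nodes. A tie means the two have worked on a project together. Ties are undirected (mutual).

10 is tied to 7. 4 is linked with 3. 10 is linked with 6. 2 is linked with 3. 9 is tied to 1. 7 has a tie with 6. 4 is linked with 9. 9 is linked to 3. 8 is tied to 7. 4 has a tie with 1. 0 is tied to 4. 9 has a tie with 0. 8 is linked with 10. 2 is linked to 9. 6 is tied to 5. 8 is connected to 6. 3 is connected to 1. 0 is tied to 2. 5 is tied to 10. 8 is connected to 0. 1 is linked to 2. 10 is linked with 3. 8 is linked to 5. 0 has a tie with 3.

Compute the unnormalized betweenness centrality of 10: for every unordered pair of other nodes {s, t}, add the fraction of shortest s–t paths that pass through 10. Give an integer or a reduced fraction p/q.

173/15

Pairs whose geodesics pass through 10 — 6–9: 1/2; 6–4: 1/2; 6–2: 1/2; 6–3: 1; 6–1: 1; 5–7: 1/3; 5–9: 1/2; 5–4: 1/2; 5–2: 1/2; 5–3: 1; 5–1: 1; 7–9: 1/2; 7–4: 1/2; 7–2: 1/2 … (+4 more pairs).
All other pairs contribute 0.
Summing the contributions gives betweenness(10) = 173/15.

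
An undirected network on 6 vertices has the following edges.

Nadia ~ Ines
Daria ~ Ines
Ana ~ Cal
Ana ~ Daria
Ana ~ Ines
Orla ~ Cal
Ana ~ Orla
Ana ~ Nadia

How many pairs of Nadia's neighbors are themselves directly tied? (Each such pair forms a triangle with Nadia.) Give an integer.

1

Nadia's neighbors: Ana and Ines.
Neighbor pairs that are themselves tied: Nadia–Ana–Ines. Each forms one triangle with Nadia, for 1 in total.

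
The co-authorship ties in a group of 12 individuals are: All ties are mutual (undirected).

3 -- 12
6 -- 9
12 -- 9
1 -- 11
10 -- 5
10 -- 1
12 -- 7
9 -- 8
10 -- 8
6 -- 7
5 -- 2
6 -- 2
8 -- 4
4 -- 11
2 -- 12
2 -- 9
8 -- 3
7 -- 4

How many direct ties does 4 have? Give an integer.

4 is directly tied to 7, 8, and 11. That is 3 neighbors, so the degree of 4 is 3.

3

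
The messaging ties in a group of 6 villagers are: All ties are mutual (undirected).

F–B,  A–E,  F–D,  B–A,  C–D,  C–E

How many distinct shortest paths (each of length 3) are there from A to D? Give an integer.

2

The shortest distance is 3. The length-3 paths are: A–B–F–D; A–E–C–D.
That gives 2 distinct shortest paths.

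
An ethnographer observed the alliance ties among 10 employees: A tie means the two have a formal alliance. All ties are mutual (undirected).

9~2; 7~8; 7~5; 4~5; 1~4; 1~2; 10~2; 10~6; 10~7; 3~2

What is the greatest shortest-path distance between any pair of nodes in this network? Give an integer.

4

Eccentricity of each node (its greatest distance to any other): 1:4, 2:3, 3:4, 4:4, 5:4, 6:4, 7:3, 8:4, 9:4, 10:3.
The maximum eccentricity is 4, realized for instance by the pair 3–5 via 3 – 2 – 1 – 4 – 5. So the diameter is 4.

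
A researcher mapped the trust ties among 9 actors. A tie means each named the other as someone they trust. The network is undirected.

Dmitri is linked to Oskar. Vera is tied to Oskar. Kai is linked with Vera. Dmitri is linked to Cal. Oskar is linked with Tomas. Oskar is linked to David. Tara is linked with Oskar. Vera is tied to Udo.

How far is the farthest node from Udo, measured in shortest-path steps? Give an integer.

Distances from Udo: Cal:4, David:3, Dmitri:3, Kai:2, Oskar:2, Tara:3, Tomas:3, Vera:1.
The largest is 4 (to Cal), so the eccentricity of Udo is 4.

4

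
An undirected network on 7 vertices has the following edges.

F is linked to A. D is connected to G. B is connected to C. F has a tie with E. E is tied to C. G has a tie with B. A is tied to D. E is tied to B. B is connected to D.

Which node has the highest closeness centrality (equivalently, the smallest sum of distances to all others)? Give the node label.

B

Farness (sum of distances to all others) for each node — A:11, B:8, C:11, D:9, E:9, F:11, G:11.
The smallest farness is 8, for B, so B has the highest closeness.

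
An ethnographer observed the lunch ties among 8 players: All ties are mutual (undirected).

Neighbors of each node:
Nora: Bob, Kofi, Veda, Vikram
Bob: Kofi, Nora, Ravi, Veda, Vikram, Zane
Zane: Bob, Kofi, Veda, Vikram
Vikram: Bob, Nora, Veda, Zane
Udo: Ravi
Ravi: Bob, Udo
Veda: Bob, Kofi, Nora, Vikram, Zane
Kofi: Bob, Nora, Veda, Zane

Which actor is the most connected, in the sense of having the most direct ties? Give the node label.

Bob

Degrees — Bob:6, Kofi:4, Nora:4, Ravi:2, Udo:1, Veda:5, Vikram:4, Zane:4.
The maximum is 6, attained only by Bob.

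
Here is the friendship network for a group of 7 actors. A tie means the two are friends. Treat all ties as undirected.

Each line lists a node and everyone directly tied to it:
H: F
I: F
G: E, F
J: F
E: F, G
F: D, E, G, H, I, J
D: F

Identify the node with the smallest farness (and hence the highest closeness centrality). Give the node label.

Farness (sum of distances to all others) for each node — D:11, E:10, F:6, G:10, H:11, I:11, J:11.
The smallest farness is 6, for F, so F has the highest closeness.

F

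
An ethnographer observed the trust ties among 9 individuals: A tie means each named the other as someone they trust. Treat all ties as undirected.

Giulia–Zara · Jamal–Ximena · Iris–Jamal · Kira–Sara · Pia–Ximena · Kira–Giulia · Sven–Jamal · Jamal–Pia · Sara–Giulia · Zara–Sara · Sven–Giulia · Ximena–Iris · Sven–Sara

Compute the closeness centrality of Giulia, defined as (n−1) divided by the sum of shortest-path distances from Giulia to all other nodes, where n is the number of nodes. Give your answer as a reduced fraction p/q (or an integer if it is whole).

8/15

Distances from Giulia: Iris:3, Jamal:2, Kira:1, Pia:3, Sara:1, Sven:1, Ximena:3, Zara:1. Sum = 15.
n = 9, so closeness = 8/15.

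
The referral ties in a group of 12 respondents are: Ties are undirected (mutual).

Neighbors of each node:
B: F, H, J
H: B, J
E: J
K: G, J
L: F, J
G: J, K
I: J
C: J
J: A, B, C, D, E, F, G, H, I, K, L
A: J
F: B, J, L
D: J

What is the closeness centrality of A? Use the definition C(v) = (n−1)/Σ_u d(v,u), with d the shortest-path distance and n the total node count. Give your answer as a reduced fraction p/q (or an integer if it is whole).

11/21

Distances from A: B:2, C:2, D:2, E:2, F:2, G:2, H:2, I:2, J:1, K:2, L:2. Sum = 21.
n = 12, so closeness = 11/21.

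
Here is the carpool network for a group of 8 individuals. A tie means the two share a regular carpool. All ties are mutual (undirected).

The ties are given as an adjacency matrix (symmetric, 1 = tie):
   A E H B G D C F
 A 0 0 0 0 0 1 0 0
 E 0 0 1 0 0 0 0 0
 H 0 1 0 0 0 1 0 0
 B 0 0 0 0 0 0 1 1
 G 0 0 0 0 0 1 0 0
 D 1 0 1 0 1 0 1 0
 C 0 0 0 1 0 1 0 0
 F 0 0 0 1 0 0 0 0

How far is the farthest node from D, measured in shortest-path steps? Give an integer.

3

Distances from D: A:1, B:2, C:1, E:2, F:3, G:1, H:1.
The largest is 3 (to F), so the eccentricity of D is 3.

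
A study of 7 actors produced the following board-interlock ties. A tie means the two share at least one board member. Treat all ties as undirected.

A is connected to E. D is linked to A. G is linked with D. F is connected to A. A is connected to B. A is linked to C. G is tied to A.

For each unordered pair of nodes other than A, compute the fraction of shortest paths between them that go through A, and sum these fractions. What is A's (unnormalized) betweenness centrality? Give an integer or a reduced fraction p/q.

Pairs whose geodesics pass through A — C–B: 1; C–E: 1; C–F: 1; C–G: 1; C–D: 1; B–E: 1; B–F: 1; B–G: 1; B–D: 1; E–F: 1; E–G: 1; E–D: 1; F–G: 1; F–D: 1.
All other pairs contribute 0.
Summing the contributions gives betweenness(A) = 14.

14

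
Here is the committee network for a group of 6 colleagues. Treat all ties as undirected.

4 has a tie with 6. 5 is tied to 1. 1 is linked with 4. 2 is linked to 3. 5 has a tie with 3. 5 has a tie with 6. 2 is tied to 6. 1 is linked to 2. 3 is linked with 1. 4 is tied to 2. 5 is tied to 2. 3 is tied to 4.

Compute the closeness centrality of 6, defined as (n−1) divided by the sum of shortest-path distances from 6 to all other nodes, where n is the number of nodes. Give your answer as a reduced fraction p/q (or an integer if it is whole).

Distances from 6: 1:2, 2:1, 3:2, 4:1, 5:1. Sum = 7.
n = 6, so closeness = 5/7.

5/7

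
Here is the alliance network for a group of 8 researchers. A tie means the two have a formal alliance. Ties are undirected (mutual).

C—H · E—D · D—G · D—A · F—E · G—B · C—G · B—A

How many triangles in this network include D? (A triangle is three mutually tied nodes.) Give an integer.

D's neighbors are A, E, and G, but none of them are tied to each other, so no triangle contains D.

0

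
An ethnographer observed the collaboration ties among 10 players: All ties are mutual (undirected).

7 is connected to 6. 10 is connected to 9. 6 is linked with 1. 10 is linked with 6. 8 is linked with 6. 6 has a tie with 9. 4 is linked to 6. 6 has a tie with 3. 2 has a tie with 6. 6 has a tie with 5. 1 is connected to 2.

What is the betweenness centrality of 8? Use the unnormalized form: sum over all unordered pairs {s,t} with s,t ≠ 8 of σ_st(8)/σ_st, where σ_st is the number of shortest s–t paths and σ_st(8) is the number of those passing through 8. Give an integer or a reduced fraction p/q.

No shortest path between any pair of other nodes passes through 8.
Summing the contributions gives betweenness(8) = 0.

0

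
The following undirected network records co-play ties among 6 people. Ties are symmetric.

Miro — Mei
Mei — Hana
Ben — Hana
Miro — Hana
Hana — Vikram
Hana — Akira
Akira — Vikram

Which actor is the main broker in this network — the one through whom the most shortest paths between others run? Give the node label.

Hana

Unnormalized betweenness of each node: Akira:0, Ben:0, Hana:8, Mei:0, Miro:0, Vikram:0.
Hana has the largest value, 8, making it the main broker — the node through which the most shortest paths run.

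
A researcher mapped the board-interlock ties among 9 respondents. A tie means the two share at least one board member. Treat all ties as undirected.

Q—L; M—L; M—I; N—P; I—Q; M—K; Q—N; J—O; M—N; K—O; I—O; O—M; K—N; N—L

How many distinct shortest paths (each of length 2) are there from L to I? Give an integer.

The shortest distance is 2. The length-2 paths are: L–M–I; L–Q–I.
That gives 2 distinct shortest paths.

2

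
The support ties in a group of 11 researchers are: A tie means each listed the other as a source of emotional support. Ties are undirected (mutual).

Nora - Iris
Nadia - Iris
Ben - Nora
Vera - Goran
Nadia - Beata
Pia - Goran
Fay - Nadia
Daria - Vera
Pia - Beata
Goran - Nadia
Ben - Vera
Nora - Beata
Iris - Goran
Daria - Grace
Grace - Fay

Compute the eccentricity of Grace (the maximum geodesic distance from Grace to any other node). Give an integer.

4

Distances from Grace: Beata:3, Ben:3, Daria:1, Fay:1, Goran:3, Iris:3, Nadia:2, Nora:4, Pia:4, Vera:2.
The largest is 4 (to Nora and Pia), so the eccentricity of Grace is 4.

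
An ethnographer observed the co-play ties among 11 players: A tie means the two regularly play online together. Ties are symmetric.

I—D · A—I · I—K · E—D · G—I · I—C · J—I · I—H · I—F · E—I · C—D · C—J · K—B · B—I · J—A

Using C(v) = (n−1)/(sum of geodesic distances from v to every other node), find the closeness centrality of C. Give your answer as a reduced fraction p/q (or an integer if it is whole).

Distances from C: A:2, B:2, D:1, E:2, F:2, G:2, H:2, I:1, J:1, K:2. Sum = 17.
n = 11, so closeness = 10/17.

10/17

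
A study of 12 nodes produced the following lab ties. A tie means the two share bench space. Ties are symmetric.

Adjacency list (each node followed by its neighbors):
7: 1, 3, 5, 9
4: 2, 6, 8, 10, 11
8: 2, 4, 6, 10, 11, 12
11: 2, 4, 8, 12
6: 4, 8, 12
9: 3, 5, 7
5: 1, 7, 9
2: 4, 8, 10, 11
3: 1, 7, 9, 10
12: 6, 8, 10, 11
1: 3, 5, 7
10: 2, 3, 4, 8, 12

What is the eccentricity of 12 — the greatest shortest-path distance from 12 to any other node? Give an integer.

Distances from 12: 1:3, 2:2, 3:2, 4:2, 5:4, 6:1, 7:3, 8:1, 9:3, 10:1, 11:1.
The largest is 4 (to 5), so the eccentricity of 12 is 4.

4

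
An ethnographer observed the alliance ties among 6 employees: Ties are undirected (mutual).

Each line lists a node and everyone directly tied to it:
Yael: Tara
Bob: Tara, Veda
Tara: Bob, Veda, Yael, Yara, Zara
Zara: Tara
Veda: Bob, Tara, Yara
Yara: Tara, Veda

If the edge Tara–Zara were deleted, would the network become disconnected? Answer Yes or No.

Without the Tara–Zara edge there is no alternate route between Tara and Zara, so the network disconnects. It is a bridge.

Yes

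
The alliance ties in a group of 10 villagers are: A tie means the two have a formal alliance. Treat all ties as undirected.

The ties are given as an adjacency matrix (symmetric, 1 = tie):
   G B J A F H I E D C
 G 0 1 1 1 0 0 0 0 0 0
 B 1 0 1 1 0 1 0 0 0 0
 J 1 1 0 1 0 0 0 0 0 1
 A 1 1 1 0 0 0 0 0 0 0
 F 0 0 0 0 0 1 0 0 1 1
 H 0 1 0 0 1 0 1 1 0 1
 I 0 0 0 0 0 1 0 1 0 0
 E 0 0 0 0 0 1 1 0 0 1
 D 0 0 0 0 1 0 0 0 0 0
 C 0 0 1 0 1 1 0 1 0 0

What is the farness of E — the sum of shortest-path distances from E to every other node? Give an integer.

Distances from E: A:3, B:2, C:1, D:3, F:2, G:3, H:1, I:1, J:2.
Sum = 3 + 2 + 1 + 3 + 2 + 3 + 1 + 1 + 2 = 18.

18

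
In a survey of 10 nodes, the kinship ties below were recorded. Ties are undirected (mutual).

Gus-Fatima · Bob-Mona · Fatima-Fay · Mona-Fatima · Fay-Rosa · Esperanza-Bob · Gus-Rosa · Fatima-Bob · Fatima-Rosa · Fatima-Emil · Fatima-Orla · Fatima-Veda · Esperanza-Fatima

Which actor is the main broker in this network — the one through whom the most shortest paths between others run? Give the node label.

Unnormalized betweenness of each node: Bob:1/2, Emil:0, Esperanza:0, Fatima:31, Fay:0, Gus:0, Mona:0, Orla:0, Rosa:1/2, Veda:0.
Fatima has the largest value, 31, making it the main broker — the node through which the most shortest paths run.

Fatima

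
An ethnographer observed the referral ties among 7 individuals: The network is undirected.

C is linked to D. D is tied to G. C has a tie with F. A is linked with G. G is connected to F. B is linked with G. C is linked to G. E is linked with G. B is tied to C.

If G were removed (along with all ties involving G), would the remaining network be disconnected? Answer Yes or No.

Yes

Removing G leaves {E} with no path to {A}, so the network splits into 3 components. G is a cut vertex.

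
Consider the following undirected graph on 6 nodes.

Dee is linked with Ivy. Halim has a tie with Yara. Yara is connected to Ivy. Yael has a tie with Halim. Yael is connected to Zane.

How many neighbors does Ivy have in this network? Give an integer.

2

Ivy is directly tied to Dee and Yara. That is 2 neighbors, so the degree of Ivy is 2.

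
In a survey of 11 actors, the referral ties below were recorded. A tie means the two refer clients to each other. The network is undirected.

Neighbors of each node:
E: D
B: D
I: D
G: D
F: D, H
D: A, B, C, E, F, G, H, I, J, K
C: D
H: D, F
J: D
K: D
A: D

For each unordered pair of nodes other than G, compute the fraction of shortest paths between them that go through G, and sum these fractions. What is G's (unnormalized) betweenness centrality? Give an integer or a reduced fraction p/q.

0

No shortest path between any pair of other nodes passes through G.
Summing the contributions gives betweenness(G) = 0.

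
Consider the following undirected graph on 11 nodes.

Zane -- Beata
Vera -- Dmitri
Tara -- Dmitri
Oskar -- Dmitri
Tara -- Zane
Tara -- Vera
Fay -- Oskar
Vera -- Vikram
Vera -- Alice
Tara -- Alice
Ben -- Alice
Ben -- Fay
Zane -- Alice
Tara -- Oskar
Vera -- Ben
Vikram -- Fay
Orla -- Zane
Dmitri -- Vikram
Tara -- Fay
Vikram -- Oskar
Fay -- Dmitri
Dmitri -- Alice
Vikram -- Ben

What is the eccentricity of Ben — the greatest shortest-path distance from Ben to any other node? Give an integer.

Distances from Ben: Alice:1, Beata:3, Dmitri:2, Fay:1, Orla:3, Oskar:2, Tara:2, Vera:1, Vikram:1, Zane:2.
The largest is 3 (to Beata and Orla), so the eccentricity of Ben is 3.

3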